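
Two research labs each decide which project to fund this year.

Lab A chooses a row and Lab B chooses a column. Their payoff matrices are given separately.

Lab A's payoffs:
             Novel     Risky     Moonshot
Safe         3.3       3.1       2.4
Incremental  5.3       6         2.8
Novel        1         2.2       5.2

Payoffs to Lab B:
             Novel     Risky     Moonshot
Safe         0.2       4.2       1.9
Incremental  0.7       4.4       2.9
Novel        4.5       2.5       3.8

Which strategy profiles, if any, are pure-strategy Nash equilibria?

Pure NE: (Incremental, Risky)

For each player, find the best response to each opponent profile; mutual best responses are the pure NE.
Lab A against Novel: payoffs 3.3, 5.3, 1 → best response Incremental.
Lab A against Risky: payoffs 3.1, 6, 2.2 → best response Incremental.
Lab A against Moonshot: payoffs 2.4, 2.8, 5.2 → best response Novel.
Lab B against Safe: payoffs 0.2, 4.2, 1.9 → best response Risky.
Lab B against Incremental: payoffs 0.7, 4.4, 2.9 → best response Risky.
Lab B against Novel: payoffs 4.5, 2.5, 3.8 → best response Novel.
Mutual best responses: (Incremental, Risky).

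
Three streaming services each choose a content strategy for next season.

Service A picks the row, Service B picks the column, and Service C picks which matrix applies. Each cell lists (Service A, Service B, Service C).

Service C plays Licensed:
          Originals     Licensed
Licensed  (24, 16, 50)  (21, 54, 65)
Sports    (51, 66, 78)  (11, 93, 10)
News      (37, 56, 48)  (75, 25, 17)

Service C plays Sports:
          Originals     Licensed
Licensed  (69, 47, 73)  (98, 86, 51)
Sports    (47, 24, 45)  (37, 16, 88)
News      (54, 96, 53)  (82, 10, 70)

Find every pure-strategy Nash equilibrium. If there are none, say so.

There is no pure-strategy Nash equilibrium.

Service A against (Originals, Licensed): payoffs 24, 51, 37 → best response Sports.
Service A against (Originals, Sports): payoffs 69, 47, 54 → best response Licensed.
Service A against (Licensed, Licensed): payoffs 21, 11, 75 → best response News.
Service A against (Licensed, Sports): payoffs 98, 37, 82 → best response Licensed.
Service B against (Licensed, Licensed): payoffs 16, 54 → best response Licensed.
Service B against (Licensed, Sports): payoffs 47, 86 → best response Licensed.
Service B against (Sports, Licensed): payoffs 66, 93 → best response Licensed.
Service B against (Sports, Sports): payoffs 24, 16 → best response Originals.
Service B against (News, Licensed): payoffs 56, 25 → best response Originals.
Service B against (News, Sports): payoffs 96, 10 → best response Originals.
Service C against (Licensed, Originals): payoffs 50, 73 → best response Sports.
Service C against (Licensed, Licensed): payoffs 65, 51 → best response Licensed.
Service C against (Sports, Originals): payoffs 78, 45 → best response Licensed.
Service C against (Sports, Licensed): payoffs 10, 88 → best response Sports.
Service C against (News, Originals): payoffs 48, 53 → best response Sports.
Service C against (News, Licensed): payoffs 17, 70 → best response Sports.
No profile is a mutual best response for all players.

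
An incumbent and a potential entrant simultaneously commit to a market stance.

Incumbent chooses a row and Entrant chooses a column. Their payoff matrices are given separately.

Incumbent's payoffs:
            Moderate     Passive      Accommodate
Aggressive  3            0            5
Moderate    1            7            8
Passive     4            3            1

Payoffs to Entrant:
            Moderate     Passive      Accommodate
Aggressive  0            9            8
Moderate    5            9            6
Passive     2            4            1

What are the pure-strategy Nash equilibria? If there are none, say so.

(Moderate, Passive)

(Aggressive, Moderate): Incumbent can switch to Passive (3 → 4). Not NE.
(Aggressive, Passive): Incumbent can switch to Moderate (0 → 7). Not NE.
(Aggressive, Accommodate): Incumbent can switch to Moderate (5 → 8). Not NE.
(Moderate, Moderate): Incumbent can switch to Aggressive (1 → 3). Not NE.
(Moderate, Passive): Incumbent gets 7, best alternative 3; Entrant gets 9, best alternative 6. No profitable deviation — NE.
(Moderate, Accommodate): Entrant can switch to Passive (6 → 9). Not NE.
(Passive, Moderate): Entrant can switch to Passive (2 → 4). Not NE.
(The remaining 2 profiles each have a profitable deviation by the same check.)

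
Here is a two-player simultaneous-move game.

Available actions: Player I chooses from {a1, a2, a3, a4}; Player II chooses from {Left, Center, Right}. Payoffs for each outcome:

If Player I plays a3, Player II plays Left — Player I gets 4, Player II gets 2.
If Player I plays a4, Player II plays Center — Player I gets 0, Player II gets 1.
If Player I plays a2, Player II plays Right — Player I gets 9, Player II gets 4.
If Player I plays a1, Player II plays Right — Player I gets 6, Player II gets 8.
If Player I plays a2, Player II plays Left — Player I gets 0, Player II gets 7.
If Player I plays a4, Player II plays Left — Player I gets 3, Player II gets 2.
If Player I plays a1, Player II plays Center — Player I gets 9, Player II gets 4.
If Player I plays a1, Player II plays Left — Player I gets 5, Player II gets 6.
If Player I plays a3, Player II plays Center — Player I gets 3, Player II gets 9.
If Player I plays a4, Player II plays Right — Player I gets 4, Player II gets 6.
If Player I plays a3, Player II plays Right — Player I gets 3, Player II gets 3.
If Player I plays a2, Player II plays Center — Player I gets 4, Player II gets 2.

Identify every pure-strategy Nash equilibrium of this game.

none

Player I against Left: payoffs 5, 0, 4, 3 → best response a1.
Player I against Center: payoffs 9, 4, 3, 0 → best response a1.
Player I against Right: payoffs 6, 9, 3, 4 → best response a2.
Player II against a1: payoffs 6, 4, 8 → best response Right.
Player II against a2: payoffs 7, 2, 4 → best response Left.
Player II against a3: payoffs 2, 9, 3 → best response Center.
Player II against a4: payoffs 2, 1, 6 → best response Right.
No profile is a mutual best response for all players.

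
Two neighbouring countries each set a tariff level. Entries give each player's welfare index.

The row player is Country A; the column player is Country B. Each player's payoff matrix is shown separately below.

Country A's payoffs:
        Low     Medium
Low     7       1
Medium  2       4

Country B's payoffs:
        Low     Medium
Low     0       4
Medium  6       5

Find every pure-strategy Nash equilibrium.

No pure-strategy Nash equilibrium.

Country A against Low: payoffs 7, 2 → best response Low.
Country A against Medium: payoffs 1, 4 → best response Medium.
Country B against Low: payoffs 0, 4 → best response Medium.
Country B against Medium: payoffs 6, 5 → best response Low.
No profile is a mutual best response for all players.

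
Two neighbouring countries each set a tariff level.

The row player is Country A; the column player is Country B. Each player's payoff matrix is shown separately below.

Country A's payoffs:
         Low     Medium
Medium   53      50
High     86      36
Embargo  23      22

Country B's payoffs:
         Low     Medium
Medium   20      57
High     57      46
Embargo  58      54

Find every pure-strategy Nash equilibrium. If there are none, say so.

Mark each player's best response to every combination of opponents' strategies; a profile where every player is best-responding is a pure Nash equilibrium.
Country A against Low: payoffs 53, 86, 23 → best response High.
Country A against Medium: payoffs 50, 36, 22 → best response Medium.
Country B against Medium: payoffs 20, 57 → best response Medium.
Country B against High: payoffs 57, 46 → best response Low.
Country B against Embargo: payoffs 58, 54 → best response Low.
Mutual best responses: (Medium, Medium); (High, Low).

(Medium, Medium); (High, Low)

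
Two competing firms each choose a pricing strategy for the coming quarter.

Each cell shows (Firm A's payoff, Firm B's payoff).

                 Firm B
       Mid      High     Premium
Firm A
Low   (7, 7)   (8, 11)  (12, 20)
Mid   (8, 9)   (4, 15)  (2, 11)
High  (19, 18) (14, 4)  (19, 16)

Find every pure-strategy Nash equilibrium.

Pure NE: (High, Mid)

(Low, Mid): Firm A can switch to Mid (7 → 8). Not NE.
(Low, High): Firm A can switch to High (8 → 14). Not NE.
(Low, Premium): Firm A can switch to High (12 → 19). Not NE.
(Mid, Mid): Firm A can switch to High (8 → 19). Not NE.
(Mid, High): Firm A can switch to Low (4 → 8). Not NE.
(Mid, Premium): Firm A can switch to Low (2 → 12). Not NE.
(High, Mid): Firm A gets 19, best alternative 8; Firm B gets 18, best alternative 16. No profitable deviation — NE.
(The remaining 2 profiles each have a profitable deviation by the same check.)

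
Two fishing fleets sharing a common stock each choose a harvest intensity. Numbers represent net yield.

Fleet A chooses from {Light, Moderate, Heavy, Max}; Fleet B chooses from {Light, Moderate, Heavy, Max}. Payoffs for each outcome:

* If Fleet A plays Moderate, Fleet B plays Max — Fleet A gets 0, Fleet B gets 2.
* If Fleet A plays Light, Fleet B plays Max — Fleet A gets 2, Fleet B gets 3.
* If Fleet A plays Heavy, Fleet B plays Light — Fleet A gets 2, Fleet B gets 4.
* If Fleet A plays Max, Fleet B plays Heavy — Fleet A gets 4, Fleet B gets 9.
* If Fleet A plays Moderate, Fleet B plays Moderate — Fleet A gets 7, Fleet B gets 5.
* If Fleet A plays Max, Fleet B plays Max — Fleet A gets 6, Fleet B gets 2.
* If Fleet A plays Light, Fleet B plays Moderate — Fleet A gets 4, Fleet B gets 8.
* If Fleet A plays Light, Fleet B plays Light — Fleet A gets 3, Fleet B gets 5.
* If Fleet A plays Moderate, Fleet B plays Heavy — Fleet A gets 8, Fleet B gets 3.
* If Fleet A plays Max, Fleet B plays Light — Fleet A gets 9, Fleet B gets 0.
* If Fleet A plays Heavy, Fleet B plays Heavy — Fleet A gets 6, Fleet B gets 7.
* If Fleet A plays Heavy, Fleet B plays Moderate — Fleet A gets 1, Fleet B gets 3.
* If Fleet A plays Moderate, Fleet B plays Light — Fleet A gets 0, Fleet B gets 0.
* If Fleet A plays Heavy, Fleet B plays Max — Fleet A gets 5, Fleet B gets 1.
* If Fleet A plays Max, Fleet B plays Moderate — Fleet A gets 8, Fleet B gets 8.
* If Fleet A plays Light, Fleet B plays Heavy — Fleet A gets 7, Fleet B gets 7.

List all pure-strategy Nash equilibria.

There is no pure-strategy Nash equilibrium.

For each player, find the best response to each opponent profile; mutual best responses are the pure NE.
Fleet A against Light: payoffs 3, 0, 2, 9 → best response Max.
Fleet A against Moderate: payoffs 4, 7, 1, 8 → best response Max.
Fleet A against Heavy: payoffs 7, 8, 6, 4 → best response Moderate.
Fleet A against Max: payoffs 2, 0, 5, 6 → best response Max.
Fleet B against Light: payoffs 5, 8, 7, 3 → best response Moderate.
Fleet B against Moderate: payoffs 0, 5, 3, 2 → best response Moderate.
Fleet B against Heavy: payoffs 4, 3, 7, 1 → best response Heavy.
Fleet B against Max: payoffs 0, 8, 9, 2 → best response Heavy.
No profile is a mutual best response for all players.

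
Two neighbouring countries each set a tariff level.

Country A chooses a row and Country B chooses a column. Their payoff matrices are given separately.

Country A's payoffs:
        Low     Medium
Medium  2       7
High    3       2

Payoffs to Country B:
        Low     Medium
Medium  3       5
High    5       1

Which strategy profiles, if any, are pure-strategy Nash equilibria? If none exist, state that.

(Medium, Medium), (High, Low)

For each strategy profile, look for a profitable unilateral deviation.
(Medium, Low): Country A can switch to High (2 → 3). Not NE.
(Medium, Medium): Country A gets 7, best alternative 2; Country B gets 5, best alternative 3. No profitable deviation — NE.
(High, Low): Country A gets 3, best alternative 2; Country B gets 5, best alternative 1. No profitable deviation — NE.
(High, Medium): Country A can switch to Medium (2 → 7). Not NE.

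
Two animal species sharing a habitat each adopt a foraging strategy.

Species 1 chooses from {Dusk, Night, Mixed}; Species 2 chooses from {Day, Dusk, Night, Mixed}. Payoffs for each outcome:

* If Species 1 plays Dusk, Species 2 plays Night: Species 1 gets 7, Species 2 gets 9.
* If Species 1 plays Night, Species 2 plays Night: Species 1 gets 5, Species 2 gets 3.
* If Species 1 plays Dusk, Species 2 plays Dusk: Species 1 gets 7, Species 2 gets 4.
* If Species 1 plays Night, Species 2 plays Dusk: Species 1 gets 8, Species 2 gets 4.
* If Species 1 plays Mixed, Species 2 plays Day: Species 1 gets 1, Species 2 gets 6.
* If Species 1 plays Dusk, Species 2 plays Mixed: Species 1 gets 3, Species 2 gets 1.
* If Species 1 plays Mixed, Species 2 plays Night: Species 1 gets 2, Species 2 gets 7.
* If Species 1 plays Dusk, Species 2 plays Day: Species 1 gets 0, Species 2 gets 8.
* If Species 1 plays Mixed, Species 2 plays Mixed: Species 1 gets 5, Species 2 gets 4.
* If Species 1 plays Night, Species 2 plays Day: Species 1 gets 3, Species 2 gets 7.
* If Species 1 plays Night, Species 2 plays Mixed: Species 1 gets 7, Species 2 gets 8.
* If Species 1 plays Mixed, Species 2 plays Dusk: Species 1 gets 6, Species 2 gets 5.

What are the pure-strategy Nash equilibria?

(Dusk, Day): Species 1 can switch to Night (0 → 3). Not NE.
(Dusk, Dusk): Species 1 can switch to Night (7 → 8). Not NE.
(Dusk, Night): Species 1 gets 7, best alternative 5; Species 2 gets 9, best alternative 8. No profitable deviation — NE.
(Dusk, Mixed): Species 1 can switch to Night (3 → 7). Not NE.
(Night, Day): Species 2 can switch to Mixed (7 → 8). Not NE.
(Night, Dusk): Species 2 can switch to Day (4 → 7). Not NE.
(Night, Night): Species 1 can switch to Dusk (5 → 7). Not NE.
(Night, Mixed): Species 1 gets 7, best alternative 5; Species 2 gets 8, best alternative 7. No profitable deviation — NE.
(Mixed, Day): Species 1 can switch to Night (1 → 3). Not NE.
(Mixed, Dusk): Species 1 can switch to Dusk (6 → 7). Not NE.
(The remaining 2 profiles each have a profitable deviation by the same check.)

(Dusk, Night) and (Night, Mixed)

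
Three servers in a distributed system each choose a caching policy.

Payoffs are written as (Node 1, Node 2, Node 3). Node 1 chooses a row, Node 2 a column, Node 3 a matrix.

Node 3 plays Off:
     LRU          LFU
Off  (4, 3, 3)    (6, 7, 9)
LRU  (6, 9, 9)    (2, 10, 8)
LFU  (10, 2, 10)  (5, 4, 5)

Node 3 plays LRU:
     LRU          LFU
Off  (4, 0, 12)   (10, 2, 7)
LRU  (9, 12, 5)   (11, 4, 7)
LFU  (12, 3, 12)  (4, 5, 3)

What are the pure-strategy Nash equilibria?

The unique pure-strategy Nash equilibrium is (Off, LFU, Off).

Node 1 against (LRU, Off): payoffs 4, 6, 10 → best response LFU.
Node 1 against (LRU, LRU): payoffs 4, 9, 12 → best response LFU.
Node 1 against (LFU, Off): payoffs 6, 2, 5 → best response Off.
Node 1 against (LFU, LRU): payoffs 10, 11, 4 → best response LRU.
Node 2 against (Off, Off): payoffs 3, 7 → best response LFU.
Node 2 against (Off, LRU): payoffs 0, 2 → best response LFU.
Node 2 against (LRU, Off): payoffs 9, 10 → best response LFU.
Node 2 against (LRU, LRU): payoffs 12, 4 → best response LRU.
Node 2 against (LFU, Off): payoffs 2, 4 → best response LFU.
Node 2 against (LFU, LRU): payoffs 3, 5 → best response LFU.
Node 3 against (Off, LRU): payoffs 3, 12 → best response LRU.
Node 3 against (Off, LFU): payoffs 9, 7 → best response Off.
Node 3 against (LRU, LRU): payoffs 9, 5 → best response Off.
Node 3 against (LRU, LFU): payoffs 8, 7 → best response Off.
Node 3 against (LFU, LRU): payoffs 10, 12 → best response LRU.
Node 3 against (LFU, LFU): payoffs 5, 3 → best response Off.
Mutual best responses: (Off, LFU, Off).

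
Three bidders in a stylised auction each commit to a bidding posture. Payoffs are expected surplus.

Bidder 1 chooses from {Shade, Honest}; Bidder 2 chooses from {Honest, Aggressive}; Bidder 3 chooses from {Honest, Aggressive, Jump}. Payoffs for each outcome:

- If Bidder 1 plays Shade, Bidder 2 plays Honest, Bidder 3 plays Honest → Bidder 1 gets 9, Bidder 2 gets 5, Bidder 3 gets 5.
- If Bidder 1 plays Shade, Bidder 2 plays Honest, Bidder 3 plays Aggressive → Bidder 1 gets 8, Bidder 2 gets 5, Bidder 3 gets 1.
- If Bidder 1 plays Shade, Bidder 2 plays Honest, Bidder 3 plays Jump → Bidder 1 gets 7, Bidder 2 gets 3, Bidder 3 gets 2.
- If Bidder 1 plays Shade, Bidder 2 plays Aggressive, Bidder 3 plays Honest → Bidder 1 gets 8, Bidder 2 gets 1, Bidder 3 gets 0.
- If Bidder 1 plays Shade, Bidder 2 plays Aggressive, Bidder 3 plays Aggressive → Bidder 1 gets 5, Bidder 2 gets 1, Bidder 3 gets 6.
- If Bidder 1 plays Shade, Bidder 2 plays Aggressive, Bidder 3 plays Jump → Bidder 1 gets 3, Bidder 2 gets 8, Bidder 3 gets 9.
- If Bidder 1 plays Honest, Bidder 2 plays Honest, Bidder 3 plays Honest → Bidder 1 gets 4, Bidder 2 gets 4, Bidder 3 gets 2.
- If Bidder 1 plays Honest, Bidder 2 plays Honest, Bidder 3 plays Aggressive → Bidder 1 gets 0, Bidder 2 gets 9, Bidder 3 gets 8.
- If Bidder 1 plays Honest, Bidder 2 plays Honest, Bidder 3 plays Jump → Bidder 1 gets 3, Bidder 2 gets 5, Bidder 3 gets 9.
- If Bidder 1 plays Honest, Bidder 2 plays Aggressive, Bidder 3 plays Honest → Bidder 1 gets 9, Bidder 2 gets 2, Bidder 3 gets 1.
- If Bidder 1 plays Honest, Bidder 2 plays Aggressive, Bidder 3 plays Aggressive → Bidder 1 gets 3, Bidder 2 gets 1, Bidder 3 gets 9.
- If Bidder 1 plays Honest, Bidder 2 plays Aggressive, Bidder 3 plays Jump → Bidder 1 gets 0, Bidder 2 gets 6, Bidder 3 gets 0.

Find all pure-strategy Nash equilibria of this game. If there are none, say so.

Pure-strategy Nash equilibria: (Shade, Honest, Honest); (Shade, Aggressive, Jump)

Bidder 1 against (Honest, Honest): payoffs 9, 4 → best response Shade.
Bidder 1 against (Honest, Aggressive): payoffs 8, 0 → best response Shade.
Bidder 1 against (Honest, Jump): payoffs 7, 3 → best response Shade.
Bidder 1 against (Aggressive, Honest): payoffs 8, 9 → best response Honest.
Bidder 1 against (Aggressive, Aggressive): payoffs 5, 3 → best response Shade.
Bidder 1 against (Aggressive, Jump): payoffs 3, 0 → best response Shade.
Bidder 2 against (Shade, Honest): payoffs 5, 1 → best response Honest.
Bidder 2 against (Shade, Aggressive): payoffs 5, 1 → best response Honest.
Bidder 2 against (Shade, Jump): payoffs 3, 8 → best response Aggressive.
Bidder 2 against (Honest, Honest): payoffs 4, 2 → best response Honest.
Bidder 2 against (Honest, Aggressive): payoffs 9, 1 → best response Honest.
Bidder 2 against (Honest, Jump): payoffs 5, 6 → best response Aggressive.
Bidder 3 against (Shade, Honest): payoffs 5, 1, 2 → best response Honest.
Bidder 3 against (Shade, Aggressive): payoffs 0, 6, 9 → best response Jump.
Bidder 3 against (Honest, Honest): payoffs 2, 8, 9 → best response Jump.
Bidder 3 against (Honest, Aggressive): payoffs 1, 9, 0 → best response Aggressive.
Mutual best responses: (Shade, Honest, Honest); (Shade, Aggressive, Jump).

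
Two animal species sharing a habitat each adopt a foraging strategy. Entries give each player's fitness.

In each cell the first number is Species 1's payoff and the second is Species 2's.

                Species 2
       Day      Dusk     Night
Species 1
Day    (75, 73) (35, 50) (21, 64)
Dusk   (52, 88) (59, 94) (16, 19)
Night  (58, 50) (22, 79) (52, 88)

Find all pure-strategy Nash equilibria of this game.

The pure Nash equilibria are (Day, Day) and (Dusk, Dusk) and (Night, Night).

Species 1 against Day: payoffs 75, 52, 58 → best response Day.
Species 1 against Dusk: payoffs 35, 59, 22 → best response Dusk.
Species 1 against Night: payoffs 21, 16, 52 → best response Night.
Species 2 against Day: payoffs 73, 50, 64 → best response Day.
Species 2 against Dusk: payoffs 88, 94, 19 → best response Dusk.
Species 2 against Night: payoffs 50, 79, 88 → best response Night.
Mutual best responses: (Day, Day); (Dusk, Dusk); (Night, Night).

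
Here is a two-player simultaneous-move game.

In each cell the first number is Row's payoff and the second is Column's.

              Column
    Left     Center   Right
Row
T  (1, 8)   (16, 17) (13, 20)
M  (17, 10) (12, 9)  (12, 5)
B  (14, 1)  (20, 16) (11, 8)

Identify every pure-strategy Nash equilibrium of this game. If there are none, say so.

Row against Left: payoffs 1, 17, 14 → best response M.
Row against Center: payoffs 16, 12, 20 → best response B.
Row against Right: payoffs 13, 12, 11 → best response T.
Column against T: payoffs 8, 17, 20 → best response Right.
Column against M: payoffs 10, 9, 5 → best response Left.
Column against B: payoffs 1, 16, 8 → best response Center.
Mutual best responses: (T, Right); (M, Left); (B, Center).

Pure-strategy Nash equilibria: (T, Right), (M, Left), (B, Center)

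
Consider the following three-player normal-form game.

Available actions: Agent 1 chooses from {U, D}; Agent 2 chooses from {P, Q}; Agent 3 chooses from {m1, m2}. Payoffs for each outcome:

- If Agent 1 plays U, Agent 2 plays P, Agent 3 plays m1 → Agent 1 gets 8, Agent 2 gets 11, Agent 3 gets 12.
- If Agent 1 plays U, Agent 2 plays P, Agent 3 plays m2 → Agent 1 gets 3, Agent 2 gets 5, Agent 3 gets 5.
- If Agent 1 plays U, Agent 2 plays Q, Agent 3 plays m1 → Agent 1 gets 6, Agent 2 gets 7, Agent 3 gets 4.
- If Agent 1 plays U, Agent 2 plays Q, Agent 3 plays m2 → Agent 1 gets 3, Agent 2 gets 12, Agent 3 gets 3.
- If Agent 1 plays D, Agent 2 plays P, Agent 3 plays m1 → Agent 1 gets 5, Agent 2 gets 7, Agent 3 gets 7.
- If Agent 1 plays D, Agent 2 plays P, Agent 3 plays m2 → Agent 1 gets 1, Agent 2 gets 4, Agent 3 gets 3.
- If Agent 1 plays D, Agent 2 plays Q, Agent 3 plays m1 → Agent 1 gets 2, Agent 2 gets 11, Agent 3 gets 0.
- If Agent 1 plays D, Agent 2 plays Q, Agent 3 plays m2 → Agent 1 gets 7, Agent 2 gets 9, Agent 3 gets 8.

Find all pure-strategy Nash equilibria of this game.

Pure-strategy Nash equilibria: (U, P, m1), (D, Q, m2)

Agent 1 against (P, m1): payoffs 8, 5 → best response U.
Agent 1 against (P, m2): payoffs 3, 1 → best response U.
Agent 1 against (Q, m1): payoffs 6, 2 → best response U.
Agent 1 against (Q, m2): payoffs 3, 7 → best response D.
Agent 2 against (U, m1): payoffs 11, 7 → best response P.
Agent 2 against (U, m2): payoffs 5, 12 → best response Q.
Agent 2 against (D, m1): payoffs 7, 11 → best response Q.
Agent 2 against (D, m2): payoffs 4, 9 → best response Q.
Agent 3 against (U, P): payoffs 12, 5 → best response m1.
Agent 3 against (U, Q): payoffs 4, 3 → best response m1.
Agent 3 against (D, P): payoffs 7, 3 → best response m1.
Agent 3 against (D, Q): payoffs 0, 8 → best response m2.
Mutual best responses: (U, P, m1); (D, Q, m2).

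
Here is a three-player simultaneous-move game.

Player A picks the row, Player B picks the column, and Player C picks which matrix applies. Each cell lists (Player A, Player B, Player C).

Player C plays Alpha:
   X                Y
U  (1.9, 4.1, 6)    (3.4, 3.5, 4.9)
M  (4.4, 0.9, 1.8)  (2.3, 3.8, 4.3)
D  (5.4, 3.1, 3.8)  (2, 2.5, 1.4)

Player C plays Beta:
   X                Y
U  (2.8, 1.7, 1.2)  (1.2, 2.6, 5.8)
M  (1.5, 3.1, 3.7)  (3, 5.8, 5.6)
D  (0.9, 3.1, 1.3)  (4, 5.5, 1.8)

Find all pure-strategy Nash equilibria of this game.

Player A against (X, Alpha): payoffs 1.9, 4.4, 5.4 → best response D.
Player A against (X, Beta): payoffs 2.8, 1.5, 0.9 → best response U.
Player A against (Y, Alpha): payoffs 3.4, 2.3, 2 → best response U.
Player A against (Y, Beta): payoffs 1.2, 3, 4 → best response D.
Player B against (U, Alpha): payoffs 4.1, 3.5 → best response X.
Player B against (U, Beta): payoffs 1.7, 2.6 → best response Y.
Player B against (M, Alpha): payoffs 0.9, 3.8 → best response Y.
Player B against (M, Beta): payoffs 3.1, 5.8 → best response Y.
Player B against (D, Alpha): payoffs 3.1, 2.5 → best response X.
Player B against (D, Beta): payoffs 3.1, 5.5 → best response Y.
Player C against (U, X): payoffs 6, 1.2 → best response Alpha.
Player C against (U, Y): payoffs 4.9, 5.8 → best response Beta.
Player C against (M, X): payoffs 1.8, 3.7 → best response Beta.
Player C against (M, Y): payoffs 4.3, 5.6 → best response Beta.
Player C against (D, X): payoffs 3.8, 1.3 → best response Alpha.
Player C against (D, Y): payoffs 1.4, 1.8 → best response Beta.
Mutual best responses: (D, X, Alpha); (D, Y, Beta).

(D, X, Alpha) and (D, Y, Beta)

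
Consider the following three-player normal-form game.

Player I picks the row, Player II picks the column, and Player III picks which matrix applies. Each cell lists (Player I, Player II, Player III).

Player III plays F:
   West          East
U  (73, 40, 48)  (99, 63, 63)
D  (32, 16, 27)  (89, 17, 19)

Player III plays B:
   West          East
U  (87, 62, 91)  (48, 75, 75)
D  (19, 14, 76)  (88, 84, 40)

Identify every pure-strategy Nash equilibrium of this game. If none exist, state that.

(D, East, B)

(U, West, F): Player II can switch to East (40 → 63). Not NE.
(U, West, B): Player II can switch to East (62 → 75). Not NE.
(U, East, F): Player III can switch to B (63 → 75). Not NE.
(U, East, B): Player I can switch to D (48 → 88). Not NE.
(D, West, F): Player I can switch to U (32 → 73). Not NE.
(D, West, B): Player I can switch to U (19 → 87). Not NE.
(D, East, F): Player I can switch to U (89 → 99). Not NE.
(D, East, B): Player I gets 88, best alternative 48; Player II gets 84, best alternative 14; Player III gets 40, best alternative 19. No profitable deviation — NE.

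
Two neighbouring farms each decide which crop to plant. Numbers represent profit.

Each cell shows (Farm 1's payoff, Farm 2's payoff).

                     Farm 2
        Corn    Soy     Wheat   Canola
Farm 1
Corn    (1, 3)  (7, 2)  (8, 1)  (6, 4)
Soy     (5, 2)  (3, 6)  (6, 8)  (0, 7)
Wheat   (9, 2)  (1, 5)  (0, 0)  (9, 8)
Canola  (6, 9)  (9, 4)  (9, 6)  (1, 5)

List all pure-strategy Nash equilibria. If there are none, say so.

Farm 1 against Corn: payoffs 1, 5, 9, 6 → best response Wheat.
Farm 1 against Soy: payoffs 7, 3, 1, 9 → best response Canola.
Farm 1 against Wheat: payoffs 8, 6, 0, 9 → best response Canola.
Farm 1 against Canola: payoffs 6, 0, 9, 1 → best response Wheat.
Farm 2 against Corn: payoffs 3, 2, 1, 4 → best response Canola.
Farm 2 against Soy: payoffs 2, 6, 8, 7 → best response Wheat.
Farm 2 against Wheat: payoffs 2, 5, 0, 8 → best response Canola.
Farm 2 against Canola: payoffs 9, 4, 6, 5 → best response Corn.
Mutual best responses: (Wheat, Canola).

The unique pure-strategy Nash equilibrium is (Wheat, Canola).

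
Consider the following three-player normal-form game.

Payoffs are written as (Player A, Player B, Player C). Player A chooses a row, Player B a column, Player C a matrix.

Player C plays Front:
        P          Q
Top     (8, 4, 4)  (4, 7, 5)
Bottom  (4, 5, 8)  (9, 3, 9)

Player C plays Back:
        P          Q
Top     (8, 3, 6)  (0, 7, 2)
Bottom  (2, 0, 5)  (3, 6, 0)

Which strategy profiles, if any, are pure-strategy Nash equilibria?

none

Player A against (P, Front): payoffs 8, 4 → best response Top.
Player A against (P, Back): payoffs 8, 2 → best response Top.
Player A against (Q, Front): payoffs 4, 9 → best response Bottom.
Player A against (Q, Back): payoffs 0, 3 → best response Bottom.
Player B against (Top, Front): payoffs 4, 7 → best response Q.
Player B against (Top, Back): payoffs 3, 7 → best response Q.
Player B against (Bottom, Front): payoffs 5, 3 → best response P.
Player B against (Bottom, Back): payoffs 0, 6 → best response Q.
Player C against (Top, P): payoffs 4, 6 → best response Back.
Player C against (Top, Q): payoffs 5, 2 → best response Front.
Player C against (Bottom, P): payoffs 8, 5 → best response Front.
Player C against (Bottom, Q): payoffs 9, 0 → best response Front.
No profile is a mutual best response for all players.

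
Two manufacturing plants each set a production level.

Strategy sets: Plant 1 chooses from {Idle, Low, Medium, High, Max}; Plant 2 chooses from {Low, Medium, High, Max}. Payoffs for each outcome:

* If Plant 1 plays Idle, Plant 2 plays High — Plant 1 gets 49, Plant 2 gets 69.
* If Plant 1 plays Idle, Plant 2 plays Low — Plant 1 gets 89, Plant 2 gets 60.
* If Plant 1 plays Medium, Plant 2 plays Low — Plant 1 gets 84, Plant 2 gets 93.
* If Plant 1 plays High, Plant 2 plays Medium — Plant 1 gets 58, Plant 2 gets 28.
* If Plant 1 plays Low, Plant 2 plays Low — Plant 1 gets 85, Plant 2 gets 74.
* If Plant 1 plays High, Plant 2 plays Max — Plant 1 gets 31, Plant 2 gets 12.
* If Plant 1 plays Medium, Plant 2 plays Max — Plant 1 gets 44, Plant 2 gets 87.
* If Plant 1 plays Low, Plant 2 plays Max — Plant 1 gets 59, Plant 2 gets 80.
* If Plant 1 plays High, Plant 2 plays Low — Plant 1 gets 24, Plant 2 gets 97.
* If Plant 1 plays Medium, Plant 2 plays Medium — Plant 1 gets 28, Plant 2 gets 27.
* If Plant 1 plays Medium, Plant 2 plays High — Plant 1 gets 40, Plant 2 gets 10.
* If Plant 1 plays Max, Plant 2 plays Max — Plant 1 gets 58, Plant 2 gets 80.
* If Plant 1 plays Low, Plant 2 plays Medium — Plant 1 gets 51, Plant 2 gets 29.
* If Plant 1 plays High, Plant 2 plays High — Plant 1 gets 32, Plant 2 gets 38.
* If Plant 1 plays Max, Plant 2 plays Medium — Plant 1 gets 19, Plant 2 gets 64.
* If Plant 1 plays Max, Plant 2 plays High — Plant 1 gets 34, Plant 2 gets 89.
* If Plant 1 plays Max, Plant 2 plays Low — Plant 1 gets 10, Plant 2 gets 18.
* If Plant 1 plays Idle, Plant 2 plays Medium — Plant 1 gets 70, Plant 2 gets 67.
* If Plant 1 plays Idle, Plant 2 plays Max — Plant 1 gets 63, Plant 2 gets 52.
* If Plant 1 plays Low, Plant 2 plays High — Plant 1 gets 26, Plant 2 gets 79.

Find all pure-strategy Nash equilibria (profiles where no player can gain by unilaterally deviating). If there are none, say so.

Pure NE: (Idle, High)

Plant 1 against Low: payoffs 89, 85, 84, 24, 10 → best response Idle.
Plant 1 against Medium: payoffs 70, 51, 28, 58, 19 → best response Idle.
Plant 1 against High: payoffs 49, 26, 40, 32, 34 → best response Idle.
Plant 1 against Max: payoffs 63, 59, 44, 31, 58 → best response Idle.
Plant 2 against Idle: payoffs 60, 67, 69, 52 → best response High.
Plant 2 against Low: payoffs 74, 29, 79, 80 → best response Max.
Plant 2 against Medium: payoffs 93, 27, 10, 87 → best response Low.
Plant 2 against High: payoffs 97, 28, 38, 12 → best response Low.
Plant 2 against Max: payoffs 18, 64, 89, 80 → best response High.
Mutual best responses: (Idle, High).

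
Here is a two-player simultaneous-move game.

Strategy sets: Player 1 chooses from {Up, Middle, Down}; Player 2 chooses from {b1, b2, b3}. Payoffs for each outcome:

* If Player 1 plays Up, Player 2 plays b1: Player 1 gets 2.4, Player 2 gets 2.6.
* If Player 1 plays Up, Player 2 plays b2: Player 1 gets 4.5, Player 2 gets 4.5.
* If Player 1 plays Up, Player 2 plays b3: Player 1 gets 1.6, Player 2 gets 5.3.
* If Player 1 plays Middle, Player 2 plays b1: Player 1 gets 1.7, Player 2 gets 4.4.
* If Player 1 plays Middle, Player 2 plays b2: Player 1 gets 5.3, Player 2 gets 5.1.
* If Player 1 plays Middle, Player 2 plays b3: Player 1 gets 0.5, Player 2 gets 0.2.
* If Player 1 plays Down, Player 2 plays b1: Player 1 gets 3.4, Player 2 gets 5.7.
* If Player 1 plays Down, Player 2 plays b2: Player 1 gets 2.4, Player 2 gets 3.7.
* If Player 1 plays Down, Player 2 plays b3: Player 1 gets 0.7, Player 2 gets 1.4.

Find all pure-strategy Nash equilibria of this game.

(Up, b1): Player 1 can switch to Down (2.4 → 3.4). Not NE.
(Up, b2): Player 1 can switch to Middle (4.5 → 5.3). Not NE.
(Up, b3): Player 1 gets 1.6, best alternative 0.7; Player 2 gets 5.3, best alternative 4.5. No profitable deviation — NE.
(Middle, b1): Player 1 can switch to Up (1.7 → 2.4). Not NE.
(Middle, b2): Player 1 gets 5.3, best alternative 4.5; Player 2 gets 5.1, best alternative 4.4. No profitable deviation — NE.
(Middle, b3): Player 1 can switch to Up (0.5 → 1.6). Not NE.
(Down, b1): Player 1 gets 3.4, best alternative 2.4; Player 2 gets 5.7, best alternative 3.7. No profitable deviation — NE.
(Down, b2): Player 1 can switch to Up (2.4 → 4.5). Not NE.
(Down, b3): Player 1 can switch to Up (0.7 → 1.6). Not NE.

The pure Nash equilibria are (Up, b3); (Middle, b2); (Down, b1).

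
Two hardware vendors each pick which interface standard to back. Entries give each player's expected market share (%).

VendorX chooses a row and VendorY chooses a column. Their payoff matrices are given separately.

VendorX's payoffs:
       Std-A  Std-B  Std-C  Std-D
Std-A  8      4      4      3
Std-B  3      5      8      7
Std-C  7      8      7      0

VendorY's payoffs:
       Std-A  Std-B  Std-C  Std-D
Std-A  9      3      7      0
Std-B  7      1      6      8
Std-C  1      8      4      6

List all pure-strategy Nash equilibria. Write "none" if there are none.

For each player, find the best response to each opponent profile; mutual best responses are the pure NE.
VendorX against Std-A: payoffs 8, 3, 7 → best response Std-A.
VendorX against Std-B: payoffs 4, 5, 8 → best response Std-C.
VendorX against Std-C: payoffs 4, 8, 7 → best response Std-B.
VendorX against Std-D: payoffs 3, 7, 0 → best response Std-B.
VendorY against Std-A: payoffs 9, 3, 7, 0 → best response Std-A.
VendorY against Std-B: payoffs 7, 1, 6, 8 → best response Std-D.
VendorY against Std-C: payoffs 1, 8, 4, 6 → best response Std-B.
Mutual best responses: (Std-A, Std-A); (Std-B, Std-D); (Std-C, Std-B).

Pure-strategy Nash equilibria: (Std-A, Std-A), (Std-B, Std-D), (Std-C, Std-B)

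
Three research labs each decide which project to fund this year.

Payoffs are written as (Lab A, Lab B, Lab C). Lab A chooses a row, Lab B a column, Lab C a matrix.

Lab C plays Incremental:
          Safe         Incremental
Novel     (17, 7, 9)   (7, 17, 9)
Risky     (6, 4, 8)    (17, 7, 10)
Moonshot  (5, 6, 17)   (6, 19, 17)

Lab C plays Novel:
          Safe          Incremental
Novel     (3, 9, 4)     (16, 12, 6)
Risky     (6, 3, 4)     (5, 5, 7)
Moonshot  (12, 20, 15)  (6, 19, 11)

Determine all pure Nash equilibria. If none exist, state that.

(Risky, Incremental, Incremental)

For each strategy profile, look for a profitable unilateral deviation.
(Novel, Safe, Incremental): Lab B can switch to Incremental (7 → 17). Not NE.
(Novel, Safe, Novel): Lab A can switch to Risky (3 → 6). Not NE.
(Novel, Incremental, Incremental): Lab A can switch to Risky (7 → 17). Not NE.
(Novel, Incremental, Novel): Lab C can switch to Incremental (6 → 9). Not NE.
(Risky, Safe, Incremental): Lab A can switch to Novel (6 → 17). Not NE.
(Risky, Safe, Novel): Lab A can switch to Moonshot (6 → 12). Not NE.
(Risky, Incremental, Incremental): Lab A gets 17, best alternative 7; Lab B gets 7, best alternative 4; Lab C gets 10, best alternative 7. No profitable deviation — NE.
(Risky, Incremental, Novel): Lab A can switch to Novel (5 → 16). Not NE.
(Moonshot, Safe, Incremental): Lab A can switch to Novel (5 → 17). Not NE.
(The remaining 3 profiles each have a profitable deviation by the same check.)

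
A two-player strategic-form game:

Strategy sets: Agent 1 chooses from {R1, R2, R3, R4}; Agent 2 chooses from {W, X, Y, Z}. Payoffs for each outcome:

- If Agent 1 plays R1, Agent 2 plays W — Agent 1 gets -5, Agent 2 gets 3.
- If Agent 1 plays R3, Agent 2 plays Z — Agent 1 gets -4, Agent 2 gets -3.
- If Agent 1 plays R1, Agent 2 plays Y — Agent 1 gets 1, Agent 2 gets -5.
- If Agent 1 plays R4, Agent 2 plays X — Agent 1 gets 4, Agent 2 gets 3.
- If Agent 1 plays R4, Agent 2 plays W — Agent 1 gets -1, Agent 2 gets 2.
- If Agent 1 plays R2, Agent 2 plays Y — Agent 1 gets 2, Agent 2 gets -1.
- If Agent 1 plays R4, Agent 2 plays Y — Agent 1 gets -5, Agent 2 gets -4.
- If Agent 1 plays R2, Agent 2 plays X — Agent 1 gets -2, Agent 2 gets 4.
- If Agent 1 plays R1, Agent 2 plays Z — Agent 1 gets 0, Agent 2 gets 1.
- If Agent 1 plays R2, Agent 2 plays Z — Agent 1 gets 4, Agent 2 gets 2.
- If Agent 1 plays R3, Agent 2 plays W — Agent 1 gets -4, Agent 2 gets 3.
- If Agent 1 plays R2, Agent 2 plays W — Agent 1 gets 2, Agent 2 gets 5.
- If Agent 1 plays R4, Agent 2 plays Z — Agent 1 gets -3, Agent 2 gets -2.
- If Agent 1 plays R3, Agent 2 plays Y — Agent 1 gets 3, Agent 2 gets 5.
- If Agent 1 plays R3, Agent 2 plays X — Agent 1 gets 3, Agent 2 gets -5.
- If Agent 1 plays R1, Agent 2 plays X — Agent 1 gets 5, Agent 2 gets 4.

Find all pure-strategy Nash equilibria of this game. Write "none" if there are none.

Pure-strategy Nash equilibria: (R1, X), (R2, W), (R3, Y)

For each player, find the best response to each opponent profile; mutual best responses are the pure NE.
Agent 1 against W: payoffs -5, 2, -4, -1 → best response R2.
Agent 1 against X: payoffs 5, -2, 3, 4 → best response R1.
Agent 1 against Y: payoffs 1, 2, 3, -5 → best response R3.
Agent 1 against Z: payoffs 0, 4, -4, -3 → best response R2.
Agent 2 against R1: payoffs 3, 4, -5, 1 → best response X.
Agent 2 against R2: payoffs 5, 4, -1, 2 → best response W.
Agent 2 against R3: payoffs 3, -5, 5, -3 → best response Y.
Agent 2 against R4: payoffs 2, 3, -4, -2 → best response X.
Mutual best responses: (R1, X); (R2, W); (R3, Y).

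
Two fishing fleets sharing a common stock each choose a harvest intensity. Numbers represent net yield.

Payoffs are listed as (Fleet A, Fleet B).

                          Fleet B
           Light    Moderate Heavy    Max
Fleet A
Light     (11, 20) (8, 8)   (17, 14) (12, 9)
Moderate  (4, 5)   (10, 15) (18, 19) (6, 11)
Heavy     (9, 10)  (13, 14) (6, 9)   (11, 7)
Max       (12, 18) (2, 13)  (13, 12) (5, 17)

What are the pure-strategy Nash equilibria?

(Moderate, Heavy), (Heavy, Moderate), (Max, Light)

Fleet A against Light: payoffs 11, 4, 9, 12 → best response Max.
Fleet A against Moderate: payoffs 8, 10, 13, 2 → best response Heavy.
Fleet A against Heavy: payoffs 17, 18, 6, 13 → best response Moderate.
Fleet A against Max: payoffs 12, 6, 11, 5 → best response Light.
Fleet B against Light: payoffs 20, 8, 14, 9 → best response Light.
Fleet B against Moderate: payoffs 5, 15, 19, 11 → best response Heavy.
Fleet B against Heavy: payoffs 10, 14, 9, 7 → best response Moderate.
Fleet B against Max: payoffs 18, 13, 12, 17 → best response Light.
Mutual best responses: (Moderate, Heavy); (Heavy, Moderate); (Max, Light).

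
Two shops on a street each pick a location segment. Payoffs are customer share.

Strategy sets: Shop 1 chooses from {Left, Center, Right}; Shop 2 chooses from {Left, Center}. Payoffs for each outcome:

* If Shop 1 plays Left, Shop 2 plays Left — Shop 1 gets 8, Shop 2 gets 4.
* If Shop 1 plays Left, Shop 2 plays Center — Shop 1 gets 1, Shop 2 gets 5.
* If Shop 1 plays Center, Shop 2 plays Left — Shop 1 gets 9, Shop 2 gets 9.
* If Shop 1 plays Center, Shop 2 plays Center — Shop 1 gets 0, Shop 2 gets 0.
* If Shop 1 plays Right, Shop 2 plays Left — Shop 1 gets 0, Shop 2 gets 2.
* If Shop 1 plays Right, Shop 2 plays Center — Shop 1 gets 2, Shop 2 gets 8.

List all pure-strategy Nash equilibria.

The pure Nash equilibria are (Center, Left); (Right, Center).

Shop 1 against Left: payoffs 8, 9, 0 → best response Center.
Shop 1 against Center: payoffs 1, 0, 2 → best response Right.
Shop 2 against Left: payoffs 4, 5 → best response Center.
Shop 2 against Center: payoffs 9, 0 → best response Left.
Shop 2 against Right: payoffs 2, 8 → best response Center.
Mutual best responses: (Center, Left); (Right, Center).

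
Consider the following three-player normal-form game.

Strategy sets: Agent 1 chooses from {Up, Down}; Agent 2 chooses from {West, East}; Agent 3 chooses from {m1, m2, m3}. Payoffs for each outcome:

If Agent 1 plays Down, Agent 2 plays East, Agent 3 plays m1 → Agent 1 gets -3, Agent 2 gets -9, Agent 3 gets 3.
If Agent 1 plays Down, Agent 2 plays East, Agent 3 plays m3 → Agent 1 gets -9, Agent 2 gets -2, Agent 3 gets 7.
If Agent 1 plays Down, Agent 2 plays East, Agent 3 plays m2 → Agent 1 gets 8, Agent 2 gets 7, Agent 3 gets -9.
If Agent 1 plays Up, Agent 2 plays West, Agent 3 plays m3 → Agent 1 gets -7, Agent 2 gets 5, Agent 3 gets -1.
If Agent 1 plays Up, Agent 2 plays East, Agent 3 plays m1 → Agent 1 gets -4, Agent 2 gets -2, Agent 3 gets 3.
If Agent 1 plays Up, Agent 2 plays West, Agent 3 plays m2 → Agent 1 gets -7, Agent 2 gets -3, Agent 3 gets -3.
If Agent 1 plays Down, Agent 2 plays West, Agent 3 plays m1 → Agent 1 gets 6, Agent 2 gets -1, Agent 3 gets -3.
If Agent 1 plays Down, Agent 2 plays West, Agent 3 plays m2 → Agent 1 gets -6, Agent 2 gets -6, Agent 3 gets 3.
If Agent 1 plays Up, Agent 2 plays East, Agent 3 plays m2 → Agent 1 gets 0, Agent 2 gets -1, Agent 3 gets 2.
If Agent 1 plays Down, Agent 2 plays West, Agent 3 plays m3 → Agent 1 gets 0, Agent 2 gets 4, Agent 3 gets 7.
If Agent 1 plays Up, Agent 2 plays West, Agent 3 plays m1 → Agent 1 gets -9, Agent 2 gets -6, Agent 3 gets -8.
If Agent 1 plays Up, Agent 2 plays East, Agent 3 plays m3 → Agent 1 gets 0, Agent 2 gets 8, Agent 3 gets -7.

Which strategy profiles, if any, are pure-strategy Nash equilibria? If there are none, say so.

For each strategy profile, look for a profitable unilateral deviation.
(Up, West, m1): Agent 1 can switch to Down (-9 → 6). Not NE.
(Up, West, m2): Agent 1 can switch to Down (-7 → -6). Not NE.
(Up, West, m3): Agent 1 can switch to Down (-7 → 0). Not NE.
(Up, East, m1): Agent 1 can switch to Down (-4 → -3). Not NE.
(Up, East, m2): Agent 1 can switch to Down (0 → 8). Not NE.
(Up, East, m3): Agent 3 can switch to m1 (-7 → 3). Not NE.
(Down, West, m1): Agent 3 can switch to m2 (-3 → 3). Not NE.
(Down, West, m2): Agent 2 can switch to East (-6 → 7). Not NE.
(Down, West, m3): Agent 1 gets 0, best alternative -7; Agent 2 gets 4, best alternative -2; Agent 3 gets 7, best alternative 3. No profitable deviation — NE.
(The remaining 3 profiles each have a profitable deviation by the same check.)

(Down, West, m3)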